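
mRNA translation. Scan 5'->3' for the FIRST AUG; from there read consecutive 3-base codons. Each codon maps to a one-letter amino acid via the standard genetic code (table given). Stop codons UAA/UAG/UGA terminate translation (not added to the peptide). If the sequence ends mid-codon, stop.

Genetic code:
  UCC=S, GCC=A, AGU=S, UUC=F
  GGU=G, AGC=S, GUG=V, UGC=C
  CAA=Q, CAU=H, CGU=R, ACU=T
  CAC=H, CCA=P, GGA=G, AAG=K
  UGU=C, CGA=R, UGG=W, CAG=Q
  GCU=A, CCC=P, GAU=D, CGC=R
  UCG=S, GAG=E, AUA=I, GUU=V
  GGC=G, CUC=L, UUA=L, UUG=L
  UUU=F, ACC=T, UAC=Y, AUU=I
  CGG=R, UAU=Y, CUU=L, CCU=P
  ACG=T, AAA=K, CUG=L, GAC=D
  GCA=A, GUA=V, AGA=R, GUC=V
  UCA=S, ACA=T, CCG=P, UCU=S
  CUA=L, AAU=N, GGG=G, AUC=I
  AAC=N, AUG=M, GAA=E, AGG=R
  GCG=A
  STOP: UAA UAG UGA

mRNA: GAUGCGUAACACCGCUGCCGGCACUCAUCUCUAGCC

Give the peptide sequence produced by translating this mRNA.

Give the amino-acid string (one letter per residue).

start AUG at pos 1
pos 1: AUG -> M; peptide=M
pos 4: CGU -> R; peptide=MR
pos 7: AAC -> N; peptide=MRN
pos 10: ACC -> T; peptide=MRNT
pos 13: GCU -> A; peptide=MRNTA
pos 16: GCC -> A; peptide=MRNTAA
pos 19: GGC -> G; peptide=MRNTAAG
pos 22: ACU -> T; peptide=MRNTAAGT
pos 25: CAU -> H; peptide=MRNTAAGTH
pos 28: CUC -> L; peptide=MRNTAAGTHL
pos 31: UAG -> STOP

Answer: MRNTAAGTHL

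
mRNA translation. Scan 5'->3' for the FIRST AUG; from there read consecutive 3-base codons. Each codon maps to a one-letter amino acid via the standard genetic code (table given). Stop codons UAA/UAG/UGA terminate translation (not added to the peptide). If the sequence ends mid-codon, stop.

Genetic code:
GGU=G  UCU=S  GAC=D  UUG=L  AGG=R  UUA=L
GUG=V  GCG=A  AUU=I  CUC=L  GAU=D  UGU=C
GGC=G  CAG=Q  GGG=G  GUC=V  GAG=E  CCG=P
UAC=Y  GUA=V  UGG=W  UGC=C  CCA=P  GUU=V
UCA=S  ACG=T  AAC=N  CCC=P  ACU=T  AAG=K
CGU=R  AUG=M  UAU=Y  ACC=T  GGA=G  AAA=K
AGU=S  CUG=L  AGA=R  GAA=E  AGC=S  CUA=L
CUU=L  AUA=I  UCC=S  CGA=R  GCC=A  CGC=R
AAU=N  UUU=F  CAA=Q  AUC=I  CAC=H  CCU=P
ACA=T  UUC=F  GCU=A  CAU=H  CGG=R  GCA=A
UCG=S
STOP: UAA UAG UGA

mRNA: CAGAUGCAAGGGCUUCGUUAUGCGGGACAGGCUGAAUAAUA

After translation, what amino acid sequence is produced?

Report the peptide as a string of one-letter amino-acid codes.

Answer: MQGLRYAGQAE

Derivation:
start AUG at pos 3
pos 3: AUG -> M; peptide=M
pos 6: CAA -> Q; peptide=MQ
pos 9: GGG -> G; peptide=MQG
pos 12: CUU -> L; peptide=MQGL
pos 15: CGU -> R; peptide=MQGLR
pos 18: UAU -> Y; peptide=MQGLRY
pos 21: GCG -> A; peptide=MQGLRYA
pos 24: GGA -> G; peptide=MQGLRYAG
pos 27: CAG -> Q; peptide=MQGLRYAGQ
pos 30: GCU -> A; peptide=MQGLRYAGQA
pos 33: GAA -> E; peptide=MQGLRYAGQAE
pos 36: UAA -> STOP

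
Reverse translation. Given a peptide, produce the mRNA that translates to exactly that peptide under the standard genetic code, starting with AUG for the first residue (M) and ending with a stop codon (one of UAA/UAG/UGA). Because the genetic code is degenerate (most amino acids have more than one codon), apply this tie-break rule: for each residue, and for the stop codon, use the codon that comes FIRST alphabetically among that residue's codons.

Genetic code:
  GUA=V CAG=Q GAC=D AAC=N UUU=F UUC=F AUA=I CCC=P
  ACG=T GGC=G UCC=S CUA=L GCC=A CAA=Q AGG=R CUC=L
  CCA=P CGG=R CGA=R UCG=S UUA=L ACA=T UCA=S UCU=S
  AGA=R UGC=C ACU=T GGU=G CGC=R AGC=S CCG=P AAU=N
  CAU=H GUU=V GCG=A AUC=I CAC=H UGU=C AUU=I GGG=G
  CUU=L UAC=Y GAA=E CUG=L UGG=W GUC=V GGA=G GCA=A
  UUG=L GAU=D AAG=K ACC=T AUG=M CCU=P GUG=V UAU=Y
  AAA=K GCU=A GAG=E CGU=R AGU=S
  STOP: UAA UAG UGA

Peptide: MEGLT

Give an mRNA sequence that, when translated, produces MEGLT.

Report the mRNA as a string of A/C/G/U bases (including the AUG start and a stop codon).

residue 1: M -> AUG (start codon)
residue 2: E codons sorted = GAA,GAG -> pick first = GAA
residue 3: G codons sorted = GGA,GGC,GGG,GGU -> pick first = GGA
residue 4: L codons sorted = CUA,CUC,CUG,CUU,UUA,UUG -> pick first = CUA
residue 5: T codons sorted = ACA,ACC,ACG,ACU -> pick first = ACA
terminator: stop codons sorted = UAA,UAG,UGA -> pick first = UAA

Answer: mRNA: AUGGAAGGACUAACAUAA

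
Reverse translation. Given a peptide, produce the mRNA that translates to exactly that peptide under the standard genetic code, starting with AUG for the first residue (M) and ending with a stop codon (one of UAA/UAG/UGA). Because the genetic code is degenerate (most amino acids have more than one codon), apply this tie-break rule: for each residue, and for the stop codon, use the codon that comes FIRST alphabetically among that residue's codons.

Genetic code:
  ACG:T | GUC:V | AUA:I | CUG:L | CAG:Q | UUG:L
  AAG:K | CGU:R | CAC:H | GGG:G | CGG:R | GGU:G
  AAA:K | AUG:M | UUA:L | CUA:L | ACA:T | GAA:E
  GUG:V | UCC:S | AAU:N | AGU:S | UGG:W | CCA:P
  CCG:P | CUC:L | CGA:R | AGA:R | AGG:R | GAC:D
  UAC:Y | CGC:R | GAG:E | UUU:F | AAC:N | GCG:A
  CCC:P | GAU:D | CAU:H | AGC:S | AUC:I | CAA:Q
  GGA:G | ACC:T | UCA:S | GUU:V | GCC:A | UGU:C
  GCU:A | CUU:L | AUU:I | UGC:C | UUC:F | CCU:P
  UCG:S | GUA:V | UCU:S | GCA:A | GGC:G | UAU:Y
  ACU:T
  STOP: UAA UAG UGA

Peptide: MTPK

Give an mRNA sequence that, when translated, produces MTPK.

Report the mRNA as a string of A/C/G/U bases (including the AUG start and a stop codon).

Answer: mRNA: AUGACACCAAAAUAA

Derivation:
residue 1: M -> AUG (start codon)
residue 2: T codons sorted = ACA,ACC,ACG,ACU -> pick first = ACA
residue 3: P codons sorted = CCA,CCC,CCG,CCU -> pick first = CCA
residue 4: K codons sorted = AAA,AAG -> pick first = AAA
terminator: stop codons sorted = UAA,UAG,UGA -> pick first = UAA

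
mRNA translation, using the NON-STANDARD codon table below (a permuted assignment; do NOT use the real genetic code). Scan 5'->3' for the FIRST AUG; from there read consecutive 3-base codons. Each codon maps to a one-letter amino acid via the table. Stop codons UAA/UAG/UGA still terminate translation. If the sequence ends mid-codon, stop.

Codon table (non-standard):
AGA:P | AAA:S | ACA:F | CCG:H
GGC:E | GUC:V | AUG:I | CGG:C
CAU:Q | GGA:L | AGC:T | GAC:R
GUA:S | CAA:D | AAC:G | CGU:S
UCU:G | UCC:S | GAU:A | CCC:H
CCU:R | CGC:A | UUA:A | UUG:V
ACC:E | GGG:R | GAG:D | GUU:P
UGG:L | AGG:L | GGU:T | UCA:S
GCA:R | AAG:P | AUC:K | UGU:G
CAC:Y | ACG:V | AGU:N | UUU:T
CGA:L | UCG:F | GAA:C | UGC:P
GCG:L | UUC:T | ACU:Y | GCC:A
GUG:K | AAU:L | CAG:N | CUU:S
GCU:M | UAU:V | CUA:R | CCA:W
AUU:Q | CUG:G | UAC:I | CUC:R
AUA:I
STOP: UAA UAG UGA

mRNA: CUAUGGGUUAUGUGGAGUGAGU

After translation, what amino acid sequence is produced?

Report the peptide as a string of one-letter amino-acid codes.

Answer: ITVKD

Derivation:
start AUG at pos 2
pos 2: AUG -> I; peptide=I
pos 5: GGU -> T; peptide=IT
pos 8: UAU -> V; peptide=ITV
pos 11: GUG -> K; peptide=ITVK
pos 14: GAG -> D; peptide=ITVKD
pos 17: UGA -> STOP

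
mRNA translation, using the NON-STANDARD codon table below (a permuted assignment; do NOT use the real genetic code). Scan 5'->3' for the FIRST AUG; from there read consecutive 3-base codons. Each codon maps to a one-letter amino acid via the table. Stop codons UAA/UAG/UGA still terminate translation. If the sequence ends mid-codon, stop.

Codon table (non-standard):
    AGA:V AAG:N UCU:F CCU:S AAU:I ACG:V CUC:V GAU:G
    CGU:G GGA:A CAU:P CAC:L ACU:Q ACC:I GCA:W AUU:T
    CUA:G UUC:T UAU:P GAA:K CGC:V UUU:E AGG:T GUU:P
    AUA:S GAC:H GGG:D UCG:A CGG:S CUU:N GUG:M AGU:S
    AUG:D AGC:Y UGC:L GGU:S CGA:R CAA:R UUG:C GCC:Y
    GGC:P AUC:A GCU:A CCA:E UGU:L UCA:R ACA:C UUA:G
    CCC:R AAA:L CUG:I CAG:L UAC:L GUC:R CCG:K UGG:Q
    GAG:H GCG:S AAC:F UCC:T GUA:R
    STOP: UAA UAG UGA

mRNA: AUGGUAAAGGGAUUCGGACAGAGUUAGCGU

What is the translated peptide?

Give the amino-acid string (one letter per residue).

start AUG at pos 0
pos 0: AUG -> D; peptide=D
pos 3: GUA -> R; peptide=DR
pos 6: AAG -> N; peptide=DRN
pos 9: GGA -> A; peptide=DRNA
pos 12: UUC -> T; peptide=DRNAT
pos 15: GGA -> A; peptide=DRNATA
pos 18: CAG -> L; peptide=DRNATAL
pos 21: AGU -> S; peptide=DRNATALS
pos 24: UAG -> STOP

Answer: DRNATALS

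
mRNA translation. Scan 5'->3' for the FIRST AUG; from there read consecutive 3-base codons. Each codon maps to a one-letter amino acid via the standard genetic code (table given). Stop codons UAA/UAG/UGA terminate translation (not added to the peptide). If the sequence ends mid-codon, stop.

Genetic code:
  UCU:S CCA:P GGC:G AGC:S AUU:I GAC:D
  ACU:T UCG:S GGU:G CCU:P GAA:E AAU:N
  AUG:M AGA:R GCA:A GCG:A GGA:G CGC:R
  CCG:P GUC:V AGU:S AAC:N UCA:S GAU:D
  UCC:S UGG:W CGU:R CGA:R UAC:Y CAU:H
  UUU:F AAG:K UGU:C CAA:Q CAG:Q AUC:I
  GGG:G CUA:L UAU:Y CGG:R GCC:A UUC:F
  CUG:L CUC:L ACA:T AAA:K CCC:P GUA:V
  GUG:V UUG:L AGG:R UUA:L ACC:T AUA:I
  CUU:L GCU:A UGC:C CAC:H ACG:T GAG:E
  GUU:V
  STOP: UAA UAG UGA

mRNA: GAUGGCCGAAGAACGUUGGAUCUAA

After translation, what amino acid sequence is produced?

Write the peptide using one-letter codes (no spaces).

Answer: MAEERWI

Derivation:
start AUG at pos 1
pos 1: AUG -> M; peptide=M
pos 4: GCC -> A; peptide=MA
pos 7: GAA -> E; peptide=MAE
pos 10: GAA -> E; peptide=MAEE
pos 13: CGU -> R; peptide=MAEER
pos 16: UGG -> W; peptide=MAEERW
pos 19: AUC -> I; peptide=MAEERWI
pos 22: UAA -> STOP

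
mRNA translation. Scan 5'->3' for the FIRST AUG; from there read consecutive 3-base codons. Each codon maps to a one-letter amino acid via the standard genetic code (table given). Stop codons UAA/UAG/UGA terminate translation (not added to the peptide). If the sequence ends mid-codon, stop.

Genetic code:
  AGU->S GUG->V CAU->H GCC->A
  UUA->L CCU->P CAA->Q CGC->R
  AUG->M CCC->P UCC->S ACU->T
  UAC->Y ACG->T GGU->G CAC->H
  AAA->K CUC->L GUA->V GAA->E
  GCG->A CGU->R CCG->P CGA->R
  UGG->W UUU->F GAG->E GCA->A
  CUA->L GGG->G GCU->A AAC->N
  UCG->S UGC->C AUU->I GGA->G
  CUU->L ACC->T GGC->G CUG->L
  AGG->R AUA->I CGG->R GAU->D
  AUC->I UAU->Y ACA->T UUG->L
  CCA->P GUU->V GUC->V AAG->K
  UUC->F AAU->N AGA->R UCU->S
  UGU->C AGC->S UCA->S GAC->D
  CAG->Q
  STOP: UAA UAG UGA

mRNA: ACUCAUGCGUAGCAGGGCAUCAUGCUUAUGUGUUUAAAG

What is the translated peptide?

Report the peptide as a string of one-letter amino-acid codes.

Answer: MRSRASCLCV

Derivation:
start AUG at pos 4
pos 4: AUG -> M; peptide=M
pos 7: CGU -> R; peptide=MR
pos 10: AGC -> S; peptide=MRS
pos 13: AGG -> R; peptide=MRSR
pos 16: GCA -> A; peptide=MRSRA
pos 19: UCA -> S; peptide=MRSRAS
pos 22: UGC -> C; peptide=MRSRASC
pos 25: UUA -> L; peptide=MRSRASCL
pos 28: UGU -> C; peptide=MRSRASCLC
pos 31: GUU -> V; peptide=MRSRASCLCV
pos 34: UAA -> STOP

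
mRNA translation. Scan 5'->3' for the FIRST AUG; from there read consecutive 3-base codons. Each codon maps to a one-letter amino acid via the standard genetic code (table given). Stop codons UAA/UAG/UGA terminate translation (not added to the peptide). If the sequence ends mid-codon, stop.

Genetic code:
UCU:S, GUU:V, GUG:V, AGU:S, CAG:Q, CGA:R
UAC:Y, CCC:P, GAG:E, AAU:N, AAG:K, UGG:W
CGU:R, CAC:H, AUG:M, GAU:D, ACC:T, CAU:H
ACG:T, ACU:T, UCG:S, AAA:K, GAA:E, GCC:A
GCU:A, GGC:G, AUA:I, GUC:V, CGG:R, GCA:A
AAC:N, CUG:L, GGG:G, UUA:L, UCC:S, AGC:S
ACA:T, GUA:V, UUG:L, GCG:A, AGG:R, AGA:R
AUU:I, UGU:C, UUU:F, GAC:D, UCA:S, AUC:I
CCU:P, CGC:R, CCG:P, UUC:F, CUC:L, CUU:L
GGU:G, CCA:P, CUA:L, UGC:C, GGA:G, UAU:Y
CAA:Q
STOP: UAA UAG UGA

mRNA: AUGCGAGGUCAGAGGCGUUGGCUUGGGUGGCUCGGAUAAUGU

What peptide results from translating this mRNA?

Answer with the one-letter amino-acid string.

start AUG at pos 0
pos 0: AUG -> M; peptide=M
pos 3: CGA -> R; peptide=MR
pos 6: GGU -> G; peptide=MRG
pos 9: CAG -> Q; peptide=MRGQ
pos 12: AGG -> R; peptide=MRGQR
pos 15: CGU -> R; peptide=MRGQRR
pos 18: UGG -> W; peptide=MRGQRRW
pos 21: CUU -> L; peptide=MRGQRRWL
pos 24: GGG -> G; peptide=MRGQRRWLG
pos 27: UGG -> W; peptide=MRGQRRWLGW
pos 30: CUC -> L; peptide=MRGQRRWLGWL
pos 33: GGA -> G; peptide=MRGQRRWLGWLG
pos 36: UAA -> STOP

Answer: MRGQRRWLGWLG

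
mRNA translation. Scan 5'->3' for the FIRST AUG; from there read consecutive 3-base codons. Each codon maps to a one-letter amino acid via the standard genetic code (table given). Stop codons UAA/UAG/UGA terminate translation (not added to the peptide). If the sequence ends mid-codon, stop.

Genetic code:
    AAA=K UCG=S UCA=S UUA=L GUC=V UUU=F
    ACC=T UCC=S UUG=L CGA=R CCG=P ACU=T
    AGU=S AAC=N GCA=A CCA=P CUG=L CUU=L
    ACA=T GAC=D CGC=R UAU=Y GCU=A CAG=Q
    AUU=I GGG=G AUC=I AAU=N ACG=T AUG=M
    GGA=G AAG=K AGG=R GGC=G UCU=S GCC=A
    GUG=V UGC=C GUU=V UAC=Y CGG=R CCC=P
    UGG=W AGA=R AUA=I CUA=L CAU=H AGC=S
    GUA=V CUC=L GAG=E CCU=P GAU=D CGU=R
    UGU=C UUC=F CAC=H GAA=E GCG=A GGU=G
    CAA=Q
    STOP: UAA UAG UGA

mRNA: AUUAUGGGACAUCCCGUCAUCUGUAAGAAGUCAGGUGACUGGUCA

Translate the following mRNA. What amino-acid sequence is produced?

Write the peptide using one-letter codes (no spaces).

Answer: MGHPVICKKSGDWS

Derivation:
start AUG at pos 3
pos 3: AUG -> M; peptide=M
pos 6: GGA -> G; peptide=MG
pos 9: CAU -> H; peptide=MGH
pos 12: CCC -> P; peptide=MGHP
pos 15: GUC -> V; peptide=MGHPV
pos 18: AUC -> I; peptide=MGHPVI
pos 21: UGU -> C; peptide=MGHPVIC
pos 24: AAG -> K; peptide=MGHPVICK
pos 27: AAG -> K; peptide=MGHPVICKK
pos 30: UCA -> S; peptide=MGHPVICKKS
pos 33: GGU -> G; peptide=MGHPVICKKSG
pos 36: GAC -> D; peptide=MGHPVICKKSGD
pos 39: UGG -> W; peptide=MGHPVICKKSGDW
pos 42: UCA -> S; peptide=MGHPVICKKSGDWS
pos 45: only 0 nt remain (<3), stop (end of mRNA)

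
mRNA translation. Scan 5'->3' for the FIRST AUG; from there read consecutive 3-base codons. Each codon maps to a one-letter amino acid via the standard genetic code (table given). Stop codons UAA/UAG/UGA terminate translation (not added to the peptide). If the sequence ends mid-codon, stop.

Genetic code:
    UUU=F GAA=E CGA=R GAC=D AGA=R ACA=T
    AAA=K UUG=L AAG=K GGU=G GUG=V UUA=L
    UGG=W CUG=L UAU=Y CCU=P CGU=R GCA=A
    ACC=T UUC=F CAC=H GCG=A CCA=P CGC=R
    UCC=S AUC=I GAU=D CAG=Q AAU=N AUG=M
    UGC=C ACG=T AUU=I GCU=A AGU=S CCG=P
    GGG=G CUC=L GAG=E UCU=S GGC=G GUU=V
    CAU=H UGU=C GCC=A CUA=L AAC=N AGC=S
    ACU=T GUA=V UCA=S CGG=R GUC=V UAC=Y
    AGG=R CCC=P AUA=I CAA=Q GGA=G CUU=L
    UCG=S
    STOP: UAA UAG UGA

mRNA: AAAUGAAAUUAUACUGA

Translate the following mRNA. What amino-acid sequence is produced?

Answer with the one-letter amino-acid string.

Answer: MKLY

Derivation:
start AUG at pos 2
pos 2: AUG -> M; peptide=M
pos 5: AAA -> K; peptide=MK
pos 8: UUA -> L; peptide=MKL
pos 11: UAC -> Y; peptide=MKLY
pos 14: UGA -> STOP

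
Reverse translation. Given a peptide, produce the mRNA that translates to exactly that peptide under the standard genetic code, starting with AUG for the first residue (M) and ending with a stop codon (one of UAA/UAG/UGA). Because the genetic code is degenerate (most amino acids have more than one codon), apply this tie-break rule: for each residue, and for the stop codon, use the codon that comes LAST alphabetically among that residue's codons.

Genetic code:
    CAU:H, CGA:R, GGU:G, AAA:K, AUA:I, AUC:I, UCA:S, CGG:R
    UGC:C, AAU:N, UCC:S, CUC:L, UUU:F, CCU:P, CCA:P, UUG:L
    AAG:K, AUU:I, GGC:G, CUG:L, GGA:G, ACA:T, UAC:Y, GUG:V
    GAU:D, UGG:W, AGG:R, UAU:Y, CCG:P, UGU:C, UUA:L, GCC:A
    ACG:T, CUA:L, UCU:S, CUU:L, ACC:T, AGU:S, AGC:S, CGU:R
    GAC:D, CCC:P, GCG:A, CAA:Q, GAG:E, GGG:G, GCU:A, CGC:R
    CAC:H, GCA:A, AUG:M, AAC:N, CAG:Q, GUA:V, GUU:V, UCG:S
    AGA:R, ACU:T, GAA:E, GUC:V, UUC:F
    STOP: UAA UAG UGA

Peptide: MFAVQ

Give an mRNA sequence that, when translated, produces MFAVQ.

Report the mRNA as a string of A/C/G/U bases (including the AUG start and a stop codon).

Answer: mRNA: AUGUUUGCUGUUCAGUGA

Derivation:
residue 1: M -> AUG (start codon)
residue 2: F codons sorted = UUC,UUU -> pick last = UUU
residue 3: A codons sorted = GCA,GCC,GCG,GCU -> pick last = GCU
residue 4: V codons sorted = GUA,GUC,GUG,GUU -> pick last = GUU
residue 5: Q codons sorted = CAA,CAG -> pick last = CAG
terminator: stop codons sorted = UAA,UAG,UGA -> pick last = UGA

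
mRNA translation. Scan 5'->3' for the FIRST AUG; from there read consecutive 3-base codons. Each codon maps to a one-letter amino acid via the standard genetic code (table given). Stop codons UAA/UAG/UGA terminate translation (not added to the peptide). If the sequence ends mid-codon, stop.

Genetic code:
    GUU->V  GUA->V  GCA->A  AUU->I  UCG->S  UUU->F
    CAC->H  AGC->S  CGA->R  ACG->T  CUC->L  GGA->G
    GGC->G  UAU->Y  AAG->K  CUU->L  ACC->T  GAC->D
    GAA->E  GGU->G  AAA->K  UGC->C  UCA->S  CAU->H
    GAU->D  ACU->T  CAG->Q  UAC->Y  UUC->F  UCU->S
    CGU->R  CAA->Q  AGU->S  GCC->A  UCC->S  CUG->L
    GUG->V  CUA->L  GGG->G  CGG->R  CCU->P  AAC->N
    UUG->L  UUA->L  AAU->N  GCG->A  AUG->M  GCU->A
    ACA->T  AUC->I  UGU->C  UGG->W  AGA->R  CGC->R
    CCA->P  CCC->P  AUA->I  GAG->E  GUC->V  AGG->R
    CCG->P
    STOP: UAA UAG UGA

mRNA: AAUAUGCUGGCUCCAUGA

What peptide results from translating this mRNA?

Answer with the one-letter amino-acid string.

Answer: MLAP

Derivation:
start AUG at pos 3
pos 3: AUG -> M; peptide=M
pos 6: CUG -> L; peptide=ML
pos 9: GCU -> A; peptide=MLA
pos 12: CCA -> P; peptide=MLAP
pos 15: UGA -> STOP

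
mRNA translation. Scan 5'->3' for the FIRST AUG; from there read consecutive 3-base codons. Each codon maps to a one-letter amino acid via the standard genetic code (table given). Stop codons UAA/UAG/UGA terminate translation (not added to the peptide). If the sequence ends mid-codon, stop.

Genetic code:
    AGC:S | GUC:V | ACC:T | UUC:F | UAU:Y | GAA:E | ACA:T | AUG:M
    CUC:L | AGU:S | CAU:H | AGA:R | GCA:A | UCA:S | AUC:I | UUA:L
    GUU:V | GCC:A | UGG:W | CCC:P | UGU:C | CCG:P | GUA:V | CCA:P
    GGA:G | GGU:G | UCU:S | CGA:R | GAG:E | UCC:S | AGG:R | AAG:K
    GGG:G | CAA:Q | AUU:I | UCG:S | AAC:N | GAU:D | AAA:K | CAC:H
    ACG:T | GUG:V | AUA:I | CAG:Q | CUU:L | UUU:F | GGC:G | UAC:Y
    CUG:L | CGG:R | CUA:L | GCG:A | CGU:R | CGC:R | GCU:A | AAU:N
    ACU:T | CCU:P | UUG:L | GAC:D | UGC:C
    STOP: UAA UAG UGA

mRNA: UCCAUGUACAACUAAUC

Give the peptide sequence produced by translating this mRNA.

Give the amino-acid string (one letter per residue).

Answer: MYN

Derivation:
start AUG at pos 3
pos 3: AUG -> M; peptide=M
pos 6: UAC -> Y; peptide=MY
pos 9: AAC -> N; peptide=MYN
pos 12: UAA -> STOP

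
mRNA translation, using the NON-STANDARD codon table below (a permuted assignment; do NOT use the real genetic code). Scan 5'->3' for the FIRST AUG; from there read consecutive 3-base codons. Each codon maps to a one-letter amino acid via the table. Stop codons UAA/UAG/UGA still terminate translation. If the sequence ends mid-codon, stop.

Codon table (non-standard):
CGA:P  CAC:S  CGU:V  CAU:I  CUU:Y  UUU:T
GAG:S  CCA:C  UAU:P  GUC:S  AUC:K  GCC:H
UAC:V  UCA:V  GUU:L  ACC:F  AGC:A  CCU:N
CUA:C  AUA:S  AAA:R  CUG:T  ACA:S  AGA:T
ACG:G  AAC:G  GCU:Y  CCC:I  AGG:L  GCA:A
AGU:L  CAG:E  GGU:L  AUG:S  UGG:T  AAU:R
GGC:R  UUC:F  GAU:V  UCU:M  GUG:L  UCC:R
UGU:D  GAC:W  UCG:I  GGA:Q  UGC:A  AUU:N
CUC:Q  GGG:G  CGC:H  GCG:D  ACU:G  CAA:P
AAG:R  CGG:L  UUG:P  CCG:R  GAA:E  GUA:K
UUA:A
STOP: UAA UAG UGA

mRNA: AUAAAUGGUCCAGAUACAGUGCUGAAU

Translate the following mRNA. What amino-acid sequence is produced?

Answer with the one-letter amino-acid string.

Answer: SSESEA

Derivation:
start AUG at pos 4
pos 4: AUG -> S; peptide=S
pos 7: GUC -> S; peptide=SS
pos 10: CAG -> E; peptide=SSE
pos 13: AUA -> S; peptide=SSES
pos 16: CAG -> E; peptide=SSESE
pos 19: UGC -> A; peptide=SSESEA
pos 22: UGA -> STOP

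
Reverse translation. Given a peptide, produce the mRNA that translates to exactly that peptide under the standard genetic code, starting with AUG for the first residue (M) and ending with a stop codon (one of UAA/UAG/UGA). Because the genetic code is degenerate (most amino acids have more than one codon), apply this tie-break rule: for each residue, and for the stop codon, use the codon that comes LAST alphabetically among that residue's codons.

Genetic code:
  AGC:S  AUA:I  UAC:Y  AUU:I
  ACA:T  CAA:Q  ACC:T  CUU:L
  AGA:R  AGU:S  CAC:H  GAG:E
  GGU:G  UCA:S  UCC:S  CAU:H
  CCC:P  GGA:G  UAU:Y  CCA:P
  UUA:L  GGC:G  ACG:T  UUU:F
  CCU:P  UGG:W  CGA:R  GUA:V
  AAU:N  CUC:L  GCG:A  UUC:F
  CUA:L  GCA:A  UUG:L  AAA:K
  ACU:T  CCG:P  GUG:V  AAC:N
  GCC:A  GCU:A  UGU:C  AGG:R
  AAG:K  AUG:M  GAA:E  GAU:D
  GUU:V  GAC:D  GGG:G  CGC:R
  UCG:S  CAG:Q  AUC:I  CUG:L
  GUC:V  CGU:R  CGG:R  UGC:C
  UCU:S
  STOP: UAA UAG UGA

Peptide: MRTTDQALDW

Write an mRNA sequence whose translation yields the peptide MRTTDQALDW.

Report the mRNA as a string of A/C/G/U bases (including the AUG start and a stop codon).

Answer: mRNA: AUGCGUACUACUGAUCAGGCUUUGGAUUGGUGA

Derivation:
residue 1: M -> AUG (start codon)
residue 2: R codons sorted = AGA,AGG,CGA,CGC,CGG,CGU -> pick last = CGU
residue 3: T codons sorted = ACA,ACC,ACG,ACU -> pick last = ACU
residue 4: T codons sorted = ACA,ACC,ACG,ACU -> pick last = ACU
residue 5: D codons sorted = GAC,GAU -> pick last = GAU
residue 6: Q codons sorted = CAA,CAG -> pick last = CAG
residue 7: A codons sorted = GCA,GCC,GCG,GCU -> pick last = GCU
residue 8: L codons sorted = CUA,CUC,CUG,CUU,UUA,UUG -> pick last = UUG
residue 9: D codons sorted = GAC,GAU -> pick last = GAU
residue 10: W -> UGG (only codon)
terminator: stop codons sorted = UAA,UAG,UGA -> pick last = UGA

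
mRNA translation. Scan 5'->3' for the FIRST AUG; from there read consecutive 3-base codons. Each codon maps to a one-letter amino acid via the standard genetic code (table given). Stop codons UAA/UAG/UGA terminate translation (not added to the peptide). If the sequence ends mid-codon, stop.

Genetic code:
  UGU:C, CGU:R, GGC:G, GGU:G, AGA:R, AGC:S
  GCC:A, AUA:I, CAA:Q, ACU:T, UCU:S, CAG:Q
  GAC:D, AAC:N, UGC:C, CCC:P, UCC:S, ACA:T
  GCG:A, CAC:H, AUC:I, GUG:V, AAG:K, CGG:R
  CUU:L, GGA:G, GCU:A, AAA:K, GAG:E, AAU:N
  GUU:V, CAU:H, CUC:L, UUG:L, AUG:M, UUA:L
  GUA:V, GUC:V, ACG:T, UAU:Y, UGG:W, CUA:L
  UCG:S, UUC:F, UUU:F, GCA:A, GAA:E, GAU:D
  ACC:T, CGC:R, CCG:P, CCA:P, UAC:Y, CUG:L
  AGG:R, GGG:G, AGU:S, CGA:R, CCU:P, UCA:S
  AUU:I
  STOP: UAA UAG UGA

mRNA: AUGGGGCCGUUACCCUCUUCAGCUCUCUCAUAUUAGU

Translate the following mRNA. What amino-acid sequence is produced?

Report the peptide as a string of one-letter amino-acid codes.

start AUG at pos 0
pos 0: AUG -> M; peptide=M
pos 3: GGG -> G; peptide=MG
pos 6: CCG -> P; peptide=MGP
pos 9: UUA -> L; peptide=MGPL
pos 12: CCC -> P; peptide=MGPLP
pos 15: UCU -> S; peptide=MGPLPS
pos 18: UCA -> S; peptide=MGPLPSS
pos 21: GCU -> A; peptide=MGPLPSSA
pos 24: CUC -> L; peptide=MGPLPSSAL
pos 27: UCA -> S; peptide=MGPLPSSALS
pos 30: UAU -> Y; peptide=MGPLPSSALSY
pos 33: UAG -> STOP

Answer: MGPLPSSALSY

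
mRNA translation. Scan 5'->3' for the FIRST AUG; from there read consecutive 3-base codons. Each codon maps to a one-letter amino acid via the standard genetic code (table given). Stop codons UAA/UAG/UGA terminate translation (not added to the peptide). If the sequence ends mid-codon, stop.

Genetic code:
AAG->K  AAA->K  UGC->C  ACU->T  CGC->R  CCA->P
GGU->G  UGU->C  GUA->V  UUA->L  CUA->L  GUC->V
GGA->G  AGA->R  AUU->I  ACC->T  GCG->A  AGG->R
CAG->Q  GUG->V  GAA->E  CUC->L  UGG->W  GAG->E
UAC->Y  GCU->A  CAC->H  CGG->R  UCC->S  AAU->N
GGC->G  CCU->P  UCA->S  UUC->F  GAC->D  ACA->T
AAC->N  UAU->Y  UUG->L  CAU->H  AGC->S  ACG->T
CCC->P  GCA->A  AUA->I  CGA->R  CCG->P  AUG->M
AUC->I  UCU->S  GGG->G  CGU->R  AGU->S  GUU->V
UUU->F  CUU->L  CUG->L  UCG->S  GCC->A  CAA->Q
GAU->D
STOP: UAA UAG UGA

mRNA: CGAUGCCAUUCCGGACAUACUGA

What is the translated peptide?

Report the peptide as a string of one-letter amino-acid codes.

start AUG at pos 2
pos 2: AUG -> M; peptide=M
pos 5: CCA -> P; peptide=MP
pos 8: UUC -> F; peptide=MPF
pos 11: CGG -> R; peptide=MPFR
pos 14: ACA -> T; peptide=MPFRT
pos 17: UAC -> Y; peptide=MPFRTY
pos 20: UGA -> STOP

Answer: MPFRTY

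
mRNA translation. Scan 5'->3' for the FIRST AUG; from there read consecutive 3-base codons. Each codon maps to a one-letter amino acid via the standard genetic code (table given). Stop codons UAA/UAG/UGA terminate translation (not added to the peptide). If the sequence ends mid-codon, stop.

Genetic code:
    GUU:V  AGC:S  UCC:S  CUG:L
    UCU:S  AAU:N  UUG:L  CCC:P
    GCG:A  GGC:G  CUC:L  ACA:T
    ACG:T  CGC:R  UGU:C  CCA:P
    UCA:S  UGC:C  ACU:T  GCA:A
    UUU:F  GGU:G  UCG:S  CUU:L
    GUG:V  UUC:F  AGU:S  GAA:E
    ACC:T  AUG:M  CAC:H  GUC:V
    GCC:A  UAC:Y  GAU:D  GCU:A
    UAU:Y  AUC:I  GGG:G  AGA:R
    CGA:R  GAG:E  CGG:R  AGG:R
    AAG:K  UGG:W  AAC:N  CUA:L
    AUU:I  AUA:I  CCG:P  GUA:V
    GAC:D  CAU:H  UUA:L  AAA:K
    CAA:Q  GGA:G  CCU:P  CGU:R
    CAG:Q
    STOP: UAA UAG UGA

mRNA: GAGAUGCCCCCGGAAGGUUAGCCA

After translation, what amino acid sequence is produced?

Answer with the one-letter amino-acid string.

Answer: MPPEG

Derivation:
start AUG at pos 3
pos 3: AUG -> M; peptide=M
pos 6: CCC -> P; peptide=MP
pos 9: CCG -> P; peptide=MPP
pos 12: GAA -> E; peptide=MPPE
pos 15: GGU -> G; peptide=MPPEG
pos 18: UAG -> STOP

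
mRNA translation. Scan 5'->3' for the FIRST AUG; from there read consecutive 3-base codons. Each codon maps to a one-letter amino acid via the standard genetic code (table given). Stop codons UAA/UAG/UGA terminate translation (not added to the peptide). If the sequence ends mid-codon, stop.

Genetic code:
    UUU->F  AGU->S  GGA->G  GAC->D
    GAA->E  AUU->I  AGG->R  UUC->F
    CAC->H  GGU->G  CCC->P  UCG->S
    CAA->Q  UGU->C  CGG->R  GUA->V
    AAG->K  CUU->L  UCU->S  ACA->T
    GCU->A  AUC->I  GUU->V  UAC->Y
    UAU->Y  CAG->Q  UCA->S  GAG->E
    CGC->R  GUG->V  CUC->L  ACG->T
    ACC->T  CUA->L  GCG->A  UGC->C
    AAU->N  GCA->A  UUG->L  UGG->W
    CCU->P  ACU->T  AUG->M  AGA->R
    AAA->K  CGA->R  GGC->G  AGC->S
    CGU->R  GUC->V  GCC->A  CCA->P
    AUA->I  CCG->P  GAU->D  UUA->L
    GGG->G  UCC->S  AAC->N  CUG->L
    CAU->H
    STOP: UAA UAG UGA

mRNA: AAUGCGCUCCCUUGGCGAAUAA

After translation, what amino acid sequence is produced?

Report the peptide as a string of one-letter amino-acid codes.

Answer: MRSLGE

Derivation:
start AUG at pos 1
pos 1: AUG -> M; peptide=M
pos 4: CGC -> R; peptide=MR
pos 7: UCC -> S; peptide=MRS
pos 10: CUU -> L; peptide=MRSL
pos 13: GGC -> G; peptide=MRSLG
pos 16: GAA -> E; peptide=MRSLGE
pos 19: UAA -> STOP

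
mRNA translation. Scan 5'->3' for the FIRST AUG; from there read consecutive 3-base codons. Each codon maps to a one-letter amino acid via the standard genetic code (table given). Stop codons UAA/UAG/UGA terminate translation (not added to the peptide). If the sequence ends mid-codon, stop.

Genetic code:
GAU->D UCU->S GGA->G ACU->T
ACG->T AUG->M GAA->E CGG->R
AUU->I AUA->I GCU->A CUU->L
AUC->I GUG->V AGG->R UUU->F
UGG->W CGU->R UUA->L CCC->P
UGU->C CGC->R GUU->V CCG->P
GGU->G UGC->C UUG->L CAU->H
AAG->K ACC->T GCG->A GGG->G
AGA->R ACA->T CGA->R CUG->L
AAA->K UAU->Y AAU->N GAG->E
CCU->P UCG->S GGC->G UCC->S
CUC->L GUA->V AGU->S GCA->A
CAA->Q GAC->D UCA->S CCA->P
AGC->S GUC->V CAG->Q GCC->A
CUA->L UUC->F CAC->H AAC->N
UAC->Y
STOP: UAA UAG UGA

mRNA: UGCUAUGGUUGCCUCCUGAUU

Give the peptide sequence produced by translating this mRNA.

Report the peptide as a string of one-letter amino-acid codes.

start AUG at pos 4
pos 4: AUG -> M; peptide=M
pos 7: GUU -> V; peptide=MV
pos 10: GCC -> A; peptide=MVA
pos 13: UCC -> S; peptide=MVAS
pos 16: UGA -> STOP

Answer: MVAS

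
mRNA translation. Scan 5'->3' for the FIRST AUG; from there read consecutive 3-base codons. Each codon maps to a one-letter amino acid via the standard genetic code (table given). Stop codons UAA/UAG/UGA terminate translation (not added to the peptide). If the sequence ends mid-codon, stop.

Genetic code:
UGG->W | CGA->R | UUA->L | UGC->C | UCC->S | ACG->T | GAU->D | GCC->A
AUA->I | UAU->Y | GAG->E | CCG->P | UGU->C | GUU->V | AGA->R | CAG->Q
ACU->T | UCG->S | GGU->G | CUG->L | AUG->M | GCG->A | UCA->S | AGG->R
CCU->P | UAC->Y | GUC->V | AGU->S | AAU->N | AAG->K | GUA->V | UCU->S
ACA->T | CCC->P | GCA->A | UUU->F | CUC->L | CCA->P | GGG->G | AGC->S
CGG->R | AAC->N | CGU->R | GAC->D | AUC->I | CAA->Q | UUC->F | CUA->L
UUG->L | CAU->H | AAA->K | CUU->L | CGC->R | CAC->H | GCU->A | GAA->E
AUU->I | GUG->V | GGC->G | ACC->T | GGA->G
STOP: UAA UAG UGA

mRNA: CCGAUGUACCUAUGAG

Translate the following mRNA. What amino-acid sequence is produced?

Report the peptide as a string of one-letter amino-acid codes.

start AUG at pos 3
pos 3: AUG -> M; peptide=M
pos 6: UAC -> Y; peptide=MY
pos 9: CUA -> L; peptide=MYL
pos 12: UGA -> STOP

Answer: MYL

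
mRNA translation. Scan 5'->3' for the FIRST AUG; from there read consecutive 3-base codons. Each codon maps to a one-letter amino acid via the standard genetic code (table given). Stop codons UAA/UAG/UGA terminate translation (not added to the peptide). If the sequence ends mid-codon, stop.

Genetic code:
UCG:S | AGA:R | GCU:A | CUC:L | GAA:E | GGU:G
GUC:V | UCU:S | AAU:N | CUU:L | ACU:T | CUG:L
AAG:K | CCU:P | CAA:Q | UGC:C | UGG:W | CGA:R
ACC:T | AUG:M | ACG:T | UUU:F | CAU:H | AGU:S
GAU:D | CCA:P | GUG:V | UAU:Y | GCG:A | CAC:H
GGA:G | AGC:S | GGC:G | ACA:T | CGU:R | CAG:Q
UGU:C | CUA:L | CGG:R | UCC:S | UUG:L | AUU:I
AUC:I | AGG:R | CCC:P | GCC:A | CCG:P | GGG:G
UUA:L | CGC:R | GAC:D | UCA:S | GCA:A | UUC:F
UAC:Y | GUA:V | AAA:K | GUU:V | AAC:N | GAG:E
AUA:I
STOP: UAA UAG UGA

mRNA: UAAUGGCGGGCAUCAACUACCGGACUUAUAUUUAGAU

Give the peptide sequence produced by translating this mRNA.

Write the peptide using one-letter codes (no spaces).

Answer: MAGINYRTYI

Derivation:
start AUG at pos 2
pos 2: AUG -> M; peptide=M
pos 5: GCG -> A; peptide=MA
pos 8: GGC -> G; peptide=MAG
pos 11: AUC -> I; peptide=MAGI
pos 14: AAC -> N; peptide=MAGIN
pos 17: UAC -> Y; peptide=MAGINY
pos 20: CGG -> R; peptide=MAGINYR
pos 23: ACU -> T; peptide=MAGINYRT
pos 26: UAU -> Y; peptide=MAGINYRTY
pos 29: AUU -> I; peptide=MAGINYRTYI
pos 32: UAG -> STOP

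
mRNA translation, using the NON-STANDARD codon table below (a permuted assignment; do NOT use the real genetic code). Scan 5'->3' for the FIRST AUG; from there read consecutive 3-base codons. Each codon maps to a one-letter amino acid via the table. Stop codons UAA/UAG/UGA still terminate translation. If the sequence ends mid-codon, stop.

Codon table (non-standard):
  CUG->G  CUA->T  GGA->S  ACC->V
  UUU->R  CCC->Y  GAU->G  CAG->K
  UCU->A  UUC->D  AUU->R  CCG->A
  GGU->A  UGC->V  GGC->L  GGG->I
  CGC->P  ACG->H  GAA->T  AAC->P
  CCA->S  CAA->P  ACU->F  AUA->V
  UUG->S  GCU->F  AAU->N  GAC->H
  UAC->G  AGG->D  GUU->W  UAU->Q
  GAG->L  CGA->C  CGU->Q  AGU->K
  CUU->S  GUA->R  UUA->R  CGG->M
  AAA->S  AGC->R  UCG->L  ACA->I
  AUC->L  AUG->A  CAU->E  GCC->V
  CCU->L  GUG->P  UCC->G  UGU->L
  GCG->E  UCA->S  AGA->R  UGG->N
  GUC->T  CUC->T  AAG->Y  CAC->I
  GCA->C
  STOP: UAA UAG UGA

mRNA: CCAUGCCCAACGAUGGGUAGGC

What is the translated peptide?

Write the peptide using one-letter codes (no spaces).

start AUG at pos 2
pos 2: AUG -> A; peptide=A
pos 5: CCC -> Y; peptide=AY
pos 8: AAC -> P; peptide=AYP
pos 11: GAU -> G; peptide=AYPG
pos 14: GGG -> I; peptide=AYPGI
pos 17: UAG -> STOP

Answer: AYPGI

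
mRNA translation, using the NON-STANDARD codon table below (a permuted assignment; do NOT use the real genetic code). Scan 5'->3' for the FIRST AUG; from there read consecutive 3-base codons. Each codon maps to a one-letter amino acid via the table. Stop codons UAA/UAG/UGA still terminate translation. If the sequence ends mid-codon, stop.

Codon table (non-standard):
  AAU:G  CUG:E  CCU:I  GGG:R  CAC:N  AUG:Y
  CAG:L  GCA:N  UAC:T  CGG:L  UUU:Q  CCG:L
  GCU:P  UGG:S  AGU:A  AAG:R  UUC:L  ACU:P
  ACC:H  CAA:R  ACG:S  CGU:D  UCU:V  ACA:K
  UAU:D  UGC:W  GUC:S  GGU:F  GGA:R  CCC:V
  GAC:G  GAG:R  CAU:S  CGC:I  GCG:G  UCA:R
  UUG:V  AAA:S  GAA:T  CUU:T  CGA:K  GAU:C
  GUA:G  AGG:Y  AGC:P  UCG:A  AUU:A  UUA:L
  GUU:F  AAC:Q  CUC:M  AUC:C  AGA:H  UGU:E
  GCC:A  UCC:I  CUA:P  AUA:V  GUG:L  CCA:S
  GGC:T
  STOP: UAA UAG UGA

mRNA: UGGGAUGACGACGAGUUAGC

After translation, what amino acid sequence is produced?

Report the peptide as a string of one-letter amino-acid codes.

start AUG at pos 4
pos 4: AUG -> Y; peptide=Y
pos 7: ACG -> S; peptide=YS
pos 10: ACG -> S; peptide=YSS
pos 13: AGU -> A; peptide=YSSA
pos 16: UAG -> STOP

Answer: YSSA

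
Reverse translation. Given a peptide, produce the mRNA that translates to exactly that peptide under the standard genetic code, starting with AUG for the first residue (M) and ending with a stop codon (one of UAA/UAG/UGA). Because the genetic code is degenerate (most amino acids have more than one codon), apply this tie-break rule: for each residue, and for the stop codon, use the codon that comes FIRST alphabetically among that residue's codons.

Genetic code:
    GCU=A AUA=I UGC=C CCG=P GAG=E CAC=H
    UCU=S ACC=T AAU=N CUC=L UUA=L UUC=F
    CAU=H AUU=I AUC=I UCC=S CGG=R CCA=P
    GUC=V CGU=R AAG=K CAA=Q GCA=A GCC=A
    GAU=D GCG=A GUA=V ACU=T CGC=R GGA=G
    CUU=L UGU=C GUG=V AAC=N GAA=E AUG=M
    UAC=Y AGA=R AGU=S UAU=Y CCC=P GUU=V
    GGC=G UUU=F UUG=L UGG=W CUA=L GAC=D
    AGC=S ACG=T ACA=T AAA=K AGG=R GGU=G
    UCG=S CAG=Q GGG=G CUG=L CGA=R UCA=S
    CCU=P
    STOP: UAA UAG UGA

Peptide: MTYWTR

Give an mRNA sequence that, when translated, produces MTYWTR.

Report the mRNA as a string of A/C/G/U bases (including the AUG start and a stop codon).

Answer: mRNA: AUGACAUACUGGACAAGAUAA

Derivation:
residue 1: M -> AUG (start codon)
residue 2: T codons sorted = ACA,ACC,ACG,ACU -> pick first = ACA
residue 3: Y codons sorted = UAC,UAU -> pick first = UAC
residue 4: W -> UGG (only codon)
residue 5: T codons sorted = ACA,ACC,ACG,ACU -> pick first = ACA
residue 6: R codons sorted = AGA,AGG,CGA,CGC,CGG,CGU -> pick first = AGA
terminator: stop codons sorted = UAA,UAG,UGA -> pick first = UAA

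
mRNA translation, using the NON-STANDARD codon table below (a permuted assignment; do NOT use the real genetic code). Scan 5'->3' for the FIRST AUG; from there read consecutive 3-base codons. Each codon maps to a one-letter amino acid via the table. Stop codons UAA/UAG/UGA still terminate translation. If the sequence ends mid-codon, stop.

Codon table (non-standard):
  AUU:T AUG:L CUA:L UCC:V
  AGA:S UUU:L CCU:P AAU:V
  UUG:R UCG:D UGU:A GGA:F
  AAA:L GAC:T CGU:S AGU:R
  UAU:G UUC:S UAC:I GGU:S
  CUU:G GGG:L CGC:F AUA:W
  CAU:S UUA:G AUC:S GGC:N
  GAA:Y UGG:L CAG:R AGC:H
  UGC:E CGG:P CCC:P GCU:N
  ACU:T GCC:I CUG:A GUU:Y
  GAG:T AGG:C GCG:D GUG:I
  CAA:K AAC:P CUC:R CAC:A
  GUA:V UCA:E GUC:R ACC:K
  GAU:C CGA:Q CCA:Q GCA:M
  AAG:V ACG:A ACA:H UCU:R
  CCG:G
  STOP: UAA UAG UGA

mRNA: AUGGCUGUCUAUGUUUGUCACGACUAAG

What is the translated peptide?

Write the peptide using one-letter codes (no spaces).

start AUG at pos 0
pos 0: AUG -> L; peptide=L
pos 3: GCU -> N; peptide=LN
pos 6: GUC -> R; peptide=LNR
pos 9: UAU -> G; peptide=LNRG
pos 12: GUU -> Y; peptide=LNRGY
pos 15: UGU -> A; peptide=LNRGYA
pos 18: CAC -> A; peptide=LNRGYAA
pos 21: GAC -> T; peptide=LNRGYAAT
pos 24: UAA -> STOP

Answer: LNRGYAAT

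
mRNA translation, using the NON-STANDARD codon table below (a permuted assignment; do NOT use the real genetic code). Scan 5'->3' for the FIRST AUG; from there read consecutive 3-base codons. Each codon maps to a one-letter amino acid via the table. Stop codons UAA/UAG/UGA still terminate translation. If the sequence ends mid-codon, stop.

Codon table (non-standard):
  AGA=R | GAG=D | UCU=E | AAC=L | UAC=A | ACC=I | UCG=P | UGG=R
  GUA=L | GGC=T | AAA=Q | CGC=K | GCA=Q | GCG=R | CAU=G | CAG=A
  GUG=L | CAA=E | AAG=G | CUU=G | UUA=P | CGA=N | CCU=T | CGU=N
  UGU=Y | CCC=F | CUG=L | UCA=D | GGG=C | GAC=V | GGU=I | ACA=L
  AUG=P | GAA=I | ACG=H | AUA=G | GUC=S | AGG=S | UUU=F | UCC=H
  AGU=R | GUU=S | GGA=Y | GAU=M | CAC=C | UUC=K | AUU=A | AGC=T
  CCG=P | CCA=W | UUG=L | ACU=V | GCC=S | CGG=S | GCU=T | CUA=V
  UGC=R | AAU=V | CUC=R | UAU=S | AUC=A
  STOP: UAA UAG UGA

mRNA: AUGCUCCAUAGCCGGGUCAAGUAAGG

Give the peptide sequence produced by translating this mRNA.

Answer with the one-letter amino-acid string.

start AUG at pos 0
pos 0: AUG -> P; peptide=P
pos 3: CUC -> R; peptide=PR
pos 6: CAU -> G; peptide=PRG
pos 9: AGC -> T; peptide=PRGT
pos 12: CGG -> S; peptide=PRGTS
pos 15: GUC -> S; peptide=PRGTSS
pos 18: AAG -> G; peptide=PRGTSSG
pos 21: UAA -> STOP

Answer: PRGTSSG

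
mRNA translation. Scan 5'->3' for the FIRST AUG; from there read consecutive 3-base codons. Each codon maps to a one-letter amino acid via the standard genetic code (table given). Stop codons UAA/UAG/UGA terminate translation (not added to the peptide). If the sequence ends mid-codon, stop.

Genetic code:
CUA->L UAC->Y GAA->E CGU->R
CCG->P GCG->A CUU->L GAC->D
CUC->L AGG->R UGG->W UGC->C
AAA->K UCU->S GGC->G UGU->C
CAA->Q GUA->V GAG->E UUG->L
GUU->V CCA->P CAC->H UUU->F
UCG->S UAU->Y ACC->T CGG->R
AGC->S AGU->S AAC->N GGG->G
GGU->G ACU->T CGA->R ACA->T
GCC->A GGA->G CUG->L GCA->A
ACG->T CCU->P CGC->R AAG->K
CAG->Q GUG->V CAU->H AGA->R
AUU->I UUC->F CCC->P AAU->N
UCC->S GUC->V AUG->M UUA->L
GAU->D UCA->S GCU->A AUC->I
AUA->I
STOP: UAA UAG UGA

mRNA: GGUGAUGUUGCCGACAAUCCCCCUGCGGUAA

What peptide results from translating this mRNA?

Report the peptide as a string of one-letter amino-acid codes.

Answer: MLPTIPLR

Derivation:
start AUG at pos 4
pos 4: AUG -> M; peptide=M
pos 7: UUG -> L; peptide=ML
pos 10: CCG -> P; peptide=MLP
pos 13: ACA -> T; peptide=MLPT
pos 16: AUC -> I; peptide=MLPTI
pos 19: CCC -> P; peptide=MLPTIP
pos 22: CUG -> L; peptide=MLPTIPL
pos 25: CGG -> R; peptide=MLPTIPLR
pos 28: UAA -> STOP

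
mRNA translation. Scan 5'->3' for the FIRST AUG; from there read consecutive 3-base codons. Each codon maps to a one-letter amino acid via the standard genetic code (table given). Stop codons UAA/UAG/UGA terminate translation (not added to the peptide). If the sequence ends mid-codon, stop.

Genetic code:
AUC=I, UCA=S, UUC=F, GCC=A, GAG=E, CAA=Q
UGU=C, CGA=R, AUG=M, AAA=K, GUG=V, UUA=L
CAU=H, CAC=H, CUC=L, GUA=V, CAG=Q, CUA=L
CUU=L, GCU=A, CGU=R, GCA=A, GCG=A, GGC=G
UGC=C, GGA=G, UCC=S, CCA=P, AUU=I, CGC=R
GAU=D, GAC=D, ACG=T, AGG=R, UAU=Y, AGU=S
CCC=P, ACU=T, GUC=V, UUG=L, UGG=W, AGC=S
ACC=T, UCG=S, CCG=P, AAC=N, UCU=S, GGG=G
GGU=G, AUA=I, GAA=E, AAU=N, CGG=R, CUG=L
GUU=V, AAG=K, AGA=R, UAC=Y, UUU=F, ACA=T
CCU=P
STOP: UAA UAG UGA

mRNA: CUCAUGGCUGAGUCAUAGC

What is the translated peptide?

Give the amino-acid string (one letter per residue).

start AUG at pos 3
pos 3: AUG -> M; peptide=M
pos 6: GCU -> A; peptide=MA
pos 9: GAG -> E; peptide=MAE
pos 12: UCA -> S; peptide=MAES
pos 15: UAG -> STOP

Answer: MAES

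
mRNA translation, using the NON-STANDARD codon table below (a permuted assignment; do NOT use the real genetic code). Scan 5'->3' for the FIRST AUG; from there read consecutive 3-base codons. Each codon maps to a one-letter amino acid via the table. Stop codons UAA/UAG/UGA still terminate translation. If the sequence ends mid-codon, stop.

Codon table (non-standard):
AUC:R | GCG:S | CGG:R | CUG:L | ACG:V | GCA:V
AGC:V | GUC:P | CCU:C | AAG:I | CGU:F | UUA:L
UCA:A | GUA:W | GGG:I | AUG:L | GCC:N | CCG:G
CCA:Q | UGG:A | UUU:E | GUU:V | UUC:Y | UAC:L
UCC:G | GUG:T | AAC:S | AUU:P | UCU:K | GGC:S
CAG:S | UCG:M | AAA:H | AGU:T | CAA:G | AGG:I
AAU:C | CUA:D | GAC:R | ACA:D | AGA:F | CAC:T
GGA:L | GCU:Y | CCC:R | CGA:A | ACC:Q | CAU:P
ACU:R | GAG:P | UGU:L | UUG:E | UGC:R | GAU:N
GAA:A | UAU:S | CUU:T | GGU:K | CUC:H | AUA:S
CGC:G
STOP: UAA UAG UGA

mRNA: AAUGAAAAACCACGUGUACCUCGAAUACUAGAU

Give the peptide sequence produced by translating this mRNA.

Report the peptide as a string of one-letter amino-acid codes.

start AUG at pos 1
pos 1: AUG -> L; peptide=L
pos 4: AAA -> H; peptide=LH
pos 7: AAC -> S; peptide=LHS
pos 10: CAC -> T; peptide=LHST
pos 13: GUG -> T; peptide=LHSTT
pos 16: UAC -> L; peptide=LHSTTL
pos 19: CUC -> H; peptide=LHSTTLH
pos 22: GAA -> A; peptide=LHSTTLHA
pos 25: UAC -> L; peptide=LHSTTLHAL
pos 28: UAG -> STOP

Answer: LHSTTLHAL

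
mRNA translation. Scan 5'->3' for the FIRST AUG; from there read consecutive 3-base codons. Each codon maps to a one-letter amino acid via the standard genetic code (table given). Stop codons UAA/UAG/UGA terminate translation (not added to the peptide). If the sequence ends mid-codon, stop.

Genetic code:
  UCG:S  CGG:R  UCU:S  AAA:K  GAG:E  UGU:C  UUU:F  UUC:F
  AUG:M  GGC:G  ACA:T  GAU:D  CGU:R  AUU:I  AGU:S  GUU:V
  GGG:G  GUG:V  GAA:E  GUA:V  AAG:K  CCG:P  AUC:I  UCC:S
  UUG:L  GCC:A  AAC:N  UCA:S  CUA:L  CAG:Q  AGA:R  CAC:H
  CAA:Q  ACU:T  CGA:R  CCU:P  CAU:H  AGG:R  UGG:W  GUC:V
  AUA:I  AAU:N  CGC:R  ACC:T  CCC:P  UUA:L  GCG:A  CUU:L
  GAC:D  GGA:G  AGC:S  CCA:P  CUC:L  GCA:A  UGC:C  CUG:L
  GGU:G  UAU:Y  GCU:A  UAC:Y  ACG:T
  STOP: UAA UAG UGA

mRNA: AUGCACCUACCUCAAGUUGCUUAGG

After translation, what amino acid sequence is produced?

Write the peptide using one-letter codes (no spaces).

Answer: MHLPQVA

Derivation:
start AUG at pos 0
pos 0: AUG -> M; peptide=M
pos 3: CAC -> H; peptide=MH
pos 6: CUA -> L; peptide=MHL
pos 9: CCU -> P; peptide=MHLP
pos 12: CAA -> Q; peptide=MHLPQ
pos 15: GUU -> V; peptide=MHLPQV
pos 18: GCU -> A; peptide=MHLPQVA
pos 21: UAG -> STOP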